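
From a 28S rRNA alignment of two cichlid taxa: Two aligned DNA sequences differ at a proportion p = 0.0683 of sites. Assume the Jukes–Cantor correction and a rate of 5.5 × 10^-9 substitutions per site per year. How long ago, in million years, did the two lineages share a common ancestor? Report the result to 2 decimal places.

6.51

d = −(3/4) ln(1 − 4p/3) = −0.75 ln(1 − 0.091067) = −0.75 ln(0.908933)
  = −0.75 × (-0.095484) = 0.071613 substitutions/site.
Under a molecular clock d = 2μt, so t = d/(2μ) = 0.071613 / (2 × 5.5 × 10^-9) = 6.51 million years.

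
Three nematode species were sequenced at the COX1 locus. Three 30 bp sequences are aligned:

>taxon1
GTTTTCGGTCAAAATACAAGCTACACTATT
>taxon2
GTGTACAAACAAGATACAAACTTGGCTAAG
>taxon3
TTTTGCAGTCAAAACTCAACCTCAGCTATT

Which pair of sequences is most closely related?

taxon1 and taxon3

taxon1–taxon2: 12/30 differ, p = 0.400, d = 0.572.
taxon1–taxon3: 9/30 differ, p = 0.300, d = 0.383.
taxon2–taxon3: 13/30 differ, p = 0.433, d = 0.647.
The smallest distance is between taxon1 and taxon3.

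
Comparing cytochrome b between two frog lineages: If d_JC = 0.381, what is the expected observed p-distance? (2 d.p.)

p = (3/4)(1 − e^(−4d/3)) = 0.75 × (1 − e^(-0.508)) = 0.75 × (1 − 0.601698) = 0.298727.

0.30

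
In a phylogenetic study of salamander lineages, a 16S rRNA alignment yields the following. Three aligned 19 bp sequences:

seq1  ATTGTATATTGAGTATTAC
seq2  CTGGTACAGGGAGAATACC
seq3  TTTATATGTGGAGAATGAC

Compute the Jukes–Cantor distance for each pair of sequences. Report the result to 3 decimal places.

d(seq1,seq2) = 0.618, d(seq1,seq3) = 0.410, d(seq2,seq3) = 0.618

seq1–seq2: 8/19 sites differ → p ≈ 0.421053, d = −0.75 ln(1 − 0.561404) = 0.618132 ≈ 0.618.
seq1–seq3: 6/19 sites differ → p ≈ 0.315789, d = −0.75 ln(1 − 0.421052) = 0.409907 ≈ 0.410.
seq2–seq3: 8/19 sites differ → p ≈ 0.421053, d = −0.75 ln(1 − 0.561404) = 0.618132 ≈ 0.618.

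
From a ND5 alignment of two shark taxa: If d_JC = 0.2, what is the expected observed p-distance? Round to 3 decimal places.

p = (3/4)(1 − e^(−4d/3)) = 0.75 × (1 − e^(-0.266667)) = 0.75 × (1 − 0.765928) = 0.175554.

0.176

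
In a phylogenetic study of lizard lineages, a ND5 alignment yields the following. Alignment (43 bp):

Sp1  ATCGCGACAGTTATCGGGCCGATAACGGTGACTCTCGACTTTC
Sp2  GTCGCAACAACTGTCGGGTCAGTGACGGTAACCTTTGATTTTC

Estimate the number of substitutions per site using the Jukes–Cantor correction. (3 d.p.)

The sequences differ at 14 of 43 sites, so p = 14/43 ≈ 0.325581.
d = −(3/4) ln(1 − 4p/3) = −0.75 ln(1 − 0.434108) = −0.75 ln(0.565892)
  = −0.75 × (-0.569352) = 0.427014 substitutions/site.

0.427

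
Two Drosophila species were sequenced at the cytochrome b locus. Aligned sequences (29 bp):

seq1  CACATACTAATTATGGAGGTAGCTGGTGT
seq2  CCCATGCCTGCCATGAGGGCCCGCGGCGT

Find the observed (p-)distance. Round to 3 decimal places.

0.517

The sequences differ at 15 of 29 positions.
p = 15/29 = 0.517241… ≈ 0.517 (to 3 d.p.).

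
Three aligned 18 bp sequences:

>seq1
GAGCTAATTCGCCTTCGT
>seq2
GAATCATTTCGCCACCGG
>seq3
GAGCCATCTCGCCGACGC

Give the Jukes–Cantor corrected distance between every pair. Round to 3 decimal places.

d(seq1,seq2) = 0.548, d(seq1,seq3) = 0.441, d(seq2,seq3) = 0.441

seq1–seq2: 7/18 sites differ → p ≈ 0.388889, d = −0.75 ln(1 − 0.518519) = 0.548166 ≈ 0.548.
seq1–seq3: 6/18 sites differ → p ≈ 0.333333, d = −0.75 ln(1 − 0.444444) = 0.440839 ≈ 0.441.
seq2–seq3: 6/18 sites differ → p ≈ 0.333333, d = −0.75 ln(1 − 0.444444) = 0.440839 ≈ 0.441.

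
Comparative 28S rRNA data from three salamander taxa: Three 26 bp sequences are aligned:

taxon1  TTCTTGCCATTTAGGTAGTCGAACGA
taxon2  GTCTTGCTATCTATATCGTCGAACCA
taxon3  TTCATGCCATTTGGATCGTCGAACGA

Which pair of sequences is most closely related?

taxon1–taxon2: 7/26 differ, p = 0.269, d = 0.334.
taxon1–taxon3: 4/26 differ, p = 0.154, d = 0.172.
taxon2–taxon3: 7/26 differ, p = 0.269, d = 0.334.
The smallest distance is between taxon1 and taxon3.

taxon1 and taxon3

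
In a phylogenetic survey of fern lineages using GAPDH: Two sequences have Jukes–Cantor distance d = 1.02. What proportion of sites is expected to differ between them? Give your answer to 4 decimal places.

0.5575

p = (3/4)(1 − e^(−4d/3)) = 0.75 × (1 − e^(-1.36)) = 0.75 × (1 − 0.256661) = 0.557504.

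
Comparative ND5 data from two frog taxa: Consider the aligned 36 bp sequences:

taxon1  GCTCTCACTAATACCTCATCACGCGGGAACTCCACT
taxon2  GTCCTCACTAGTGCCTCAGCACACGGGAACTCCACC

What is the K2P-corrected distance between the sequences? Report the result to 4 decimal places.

0.2383

Of 36 sites, 6 differences are transitions and 1 are transversions, so P = 6/36 ≈ 0.166667 and Q = 1/36 ≈ 0.027778.
Under the Kimura two-parameter model, d = −½ ln(1 − 2P − Q) − ¼ ln(1 − 2Q).
1 − 2P − Q = 0.638888, giving −½ ln(0.638888) = 0.224013.
1 − 2Q = 0.944444, giving −¼ ln(0.944444) = 0.014290.
d = 0.224013 + 0.014290 = 0.238303.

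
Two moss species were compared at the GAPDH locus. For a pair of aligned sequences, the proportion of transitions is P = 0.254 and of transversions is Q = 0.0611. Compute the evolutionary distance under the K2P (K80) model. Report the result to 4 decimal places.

0.4535

Under the Kimura two-parameter model, d = −½ ln(1 − 2P − Q) − ¼ ln(1 − 2Q).
1 − 2P − Q = 0.4309, giving −½ ln(0.4309) = 0.420940.
1 − 2Q = 0.8778, giving −¼ ln(0.8778) = 0.032584.
d = 0.420940 + 0.032584 = 0.453524.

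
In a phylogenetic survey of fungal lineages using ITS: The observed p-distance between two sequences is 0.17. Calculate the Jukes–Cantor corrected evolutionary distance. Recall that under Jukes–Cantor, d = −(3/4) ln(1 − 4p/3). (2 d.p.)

0.19

d = −(3/4) ln(1 − 4p/3) = −0.75 ln(1 − 0.226667) = −0.75 ln(0.773333)
  = −0.75 × (-0.257046) = 0.192785 substitutions/site.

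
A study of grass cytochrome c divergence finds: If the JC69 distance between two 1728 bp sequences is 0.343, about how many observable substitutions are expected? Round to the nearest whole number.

Invert JC69: p = (3/4)(1 − e^(−4d/3)) = 0.75 × (1 − e^(-0.457333)) = 0.75 × (1 − 0.632970) = 0.275273.
Expected differing sites = pL ≈ 0.275273 × 1728 = 475.671744 ≈ 476.

476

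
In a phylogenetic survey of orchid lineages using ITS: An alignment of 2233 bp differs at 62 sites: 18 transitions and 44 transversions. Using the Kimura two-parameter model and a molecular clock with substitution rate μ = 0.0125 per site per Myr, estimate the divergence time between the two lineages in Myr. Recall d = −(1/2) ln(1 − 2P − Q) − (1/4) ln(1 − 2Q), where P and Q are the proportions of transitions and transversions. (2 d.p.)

P = 18/2233 ≈ 0.008061 and Q = 44/2233 ≈ 0.019704.
Under the Kimura two-parameter model, d = −½ ln(1 − 2P − Q) − ¼ ln(1 − 2Q).
1 − 2P − Q = 0.964174, giving −½ ln(0.964174) = 0.018242.
1 − 2Q = 0.960592, giving −¼ ln(0.960592) = 0.010051.
d = 0.018242 + 0.010051 = 0.028293.
Under a molecular clock d = 2μt, so t = d/(2μ) = 0.028293 / (2 × 0.0125) = 1.13 Myr.

1.13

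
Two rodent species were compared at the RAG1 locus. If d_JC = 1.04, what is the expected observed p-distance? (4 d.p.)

p = (3/4)(1 − e^(−4d/3)) = 0.75 × (1 − e^(-1.386667)) = 0.75 × (1 − 0.249907) = 0.562570.

0.5626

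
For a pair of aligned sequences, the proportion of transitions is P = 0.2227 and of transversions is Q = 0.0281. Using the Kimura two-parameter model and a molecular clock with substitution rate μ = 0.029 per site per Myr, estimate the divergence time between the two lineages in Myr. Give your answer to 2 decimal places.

5.78

Under the Kimura two-parameter model, d = −½ ln(1 − 2P − Q) − ¼ ln(1 − 2Q).
1 − 2P − Q = 0.5265, giving −½ ln(0.5265) = 0.320752.
1 − 2Q = 0.9438, giving −¼ ln(0.9438) = 0.014460.
d = 0.320752 + 0.014460 = 0.335212.
Under a molecular clock d = 2μt, so t = d/(2μ) = 0.335212 / (2 × 0.029) = 5.78 Myr.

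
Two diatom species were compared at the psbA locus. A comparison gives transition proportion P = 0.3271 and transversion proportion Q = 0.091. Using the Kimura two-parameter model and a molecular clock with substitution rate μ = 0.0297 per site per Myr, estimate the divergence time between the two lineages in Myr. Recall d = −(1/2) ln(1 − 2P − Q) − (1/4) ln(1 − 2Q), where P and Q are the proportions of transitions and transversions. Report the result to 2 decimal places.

12.35

Under the Kimura two-parameter model, d = −½ ln(1 − 2P − Q) − ¼ ln(1 − 2Q).
1 − 2P − Q = 0.2548, giving −½ ln(0.2548) = 0.683638.
1 − 2Q = 0.818, giving −¼ ln(0.818) = 0.050223.
d = 0.683638 + 0.050223 = 0.733861.
Under a molecular clock d = 2μt, so t = d/(2μ) = 0.733861 / (2 × 0.0297) = 12.35 Myr.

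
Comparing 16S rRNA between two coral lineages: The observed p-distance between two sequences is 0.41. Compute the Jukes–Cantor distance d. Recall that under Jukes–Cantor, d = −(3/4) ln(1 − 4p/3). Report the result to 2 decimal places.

d = −(3/4) ln(1 − 4p/3) = −0.75 ln(1 − 0.546667) = −0.75 ln(0.453333)
  = −0.75 × (-0.791128) = 0.593346 substitutions/site.

0.59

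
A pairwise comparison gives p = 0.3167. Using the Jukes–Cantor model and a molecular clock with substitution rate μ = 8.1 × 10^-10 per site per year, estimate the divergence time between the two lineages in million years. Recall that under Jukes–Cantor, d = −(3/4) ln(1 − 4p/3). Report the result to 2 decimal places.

254.00

d = −(3/4) ln(1 − 4p/3) = −0.75 ln(1 − 0.422267) = −0.75 ln(0.577733)
  = −0.75 × (-0.548643) = 0.411482 substitutions/site.
Under a molecular clock d = 2μt, so t = d/(2μ) = 0.411482 / (2 × 8.1 × 10^-10) = 254.00 million years.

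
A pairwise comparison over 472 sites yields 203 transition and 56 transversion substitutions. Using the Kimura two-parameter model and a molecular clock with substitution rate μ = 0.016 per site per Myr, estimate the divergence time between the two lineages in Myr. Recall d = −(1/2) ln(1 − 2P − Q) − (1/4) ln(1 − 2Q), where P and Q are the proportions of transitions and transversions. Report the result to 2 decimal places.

62.34

P = 203/472 ≈ 0.430085 and Q = 56/472 ≈ 0.118644.
Under the Kimura two-parameter model, d = −½ ln(1 − 2P − Q) − ¼ ln(1 − 2Q).
1 − 2P − Q = 0.021186, giving −½ ln(0.021186) = 1.927207.
1 − 2Q = 0.762712, giving −¼ ln(0.762712) = 0.067719.
d = 1.927207 + 0.067719 = 1.994926.
Under a molecular clock d = 2μt, so t = d/(2μ) = 1.994926 / (2 × 0.016) = 62.34 Myr.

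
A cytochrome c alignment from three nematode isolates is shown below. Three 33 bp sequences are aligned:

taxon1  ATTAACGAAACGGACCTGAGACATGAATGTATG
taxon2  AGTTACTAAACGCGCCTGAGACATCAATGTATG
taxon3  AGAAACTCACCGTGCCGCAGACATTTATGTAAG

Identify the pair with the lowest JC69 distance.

taxon1 and taxon2

taxon1–taxon2: 6/33 differ, p = 0.182, d = 0.208.
taxon1–taxon3: 12/33 differ, p = 0.364, d = 0.497.
taxon2–taxon3: 10/33 differ, p = 0.303, d = 0.388.
The smallest distance is between taxon1 and taxon2.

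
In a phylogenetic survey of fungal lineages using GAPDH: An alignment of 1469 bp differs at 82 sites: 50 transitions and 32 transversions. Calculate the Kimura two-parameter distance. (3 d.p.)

0.058

P = 50/1469 ≈ 0.034037 and Q = 32/1469 ≈ 0.021784.
Under the Kimura two-parameter model, d = −½ ln(1 − 2P − Q) − ¼ ln(1 − 2Q).
1 − 2P − Q = 0.910142, giving −½ ln(0.910142) = 0.047077.
1 − 2Q = 0.956432, giving −¼ ln(0.956432) = 0.011136.
d = 0.047077 + 0.011136 = 0.058213.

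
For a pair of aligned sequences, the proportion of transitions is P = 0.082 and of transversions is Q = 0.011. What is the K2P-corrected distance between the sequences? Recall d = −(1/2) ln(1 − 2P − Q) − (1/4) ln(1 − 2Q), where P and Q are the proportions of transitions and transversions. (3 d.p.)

0.102

Under the Kimura two-parameter model, d = −½ ln(1 − 2P − Q) − ¼ ln(1 − 2Q).
1 − 2P − Q = 0.825, giving −½ ln(0.825) = 0.096186.
1 − 2Q = 0.978, giving −¼ ln(0.978) = 0.005561.
d = 0.096186 + 0.005561 = 0.101747.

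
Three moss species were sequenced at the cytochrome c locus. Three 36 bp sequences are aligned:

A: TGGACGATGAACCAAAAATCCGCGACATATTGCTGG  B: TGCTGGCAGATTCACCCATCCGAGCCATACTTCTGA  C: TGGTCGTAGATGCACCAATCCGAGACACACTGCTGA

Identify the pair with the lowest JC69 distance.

A–B: 15/36 differ, p = 0.417, d = 0.608.
A–C: 11/36 differ, p = 0.306, d = 0.392.
B–C: 8/36 differ, p = 0.222, d = 0.264.
The smallest distance is between B and C.

B and C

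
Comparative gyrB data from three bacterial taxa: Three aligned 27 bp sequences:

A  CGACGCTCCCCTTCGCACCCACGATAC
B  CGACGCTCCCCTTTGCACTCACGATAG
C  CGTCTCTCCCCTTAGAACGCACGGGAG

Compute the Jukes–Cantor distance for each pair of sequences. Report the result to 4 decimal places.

d(A,B) = 0.1203, d(A,C) = 0.3770, d(B,C) = 0.3181

A–B: 3/27 sites differ → p ≈ 0.111111, d = −0.75 ln(1 − 0.148148) = 0.120257 ≈ 0.1203.
A–C: 8/27 sites differ → p ≈ 0.296296, d = −0.75 ln(1 − 0.395061) = 0.376971 ≈ 0.3770.
B–C: 7/27 sites differ → p ≈ 0.259259, d = −0.75 ln(1 − 0.345679) = 0.318118 ≈ 0.3181.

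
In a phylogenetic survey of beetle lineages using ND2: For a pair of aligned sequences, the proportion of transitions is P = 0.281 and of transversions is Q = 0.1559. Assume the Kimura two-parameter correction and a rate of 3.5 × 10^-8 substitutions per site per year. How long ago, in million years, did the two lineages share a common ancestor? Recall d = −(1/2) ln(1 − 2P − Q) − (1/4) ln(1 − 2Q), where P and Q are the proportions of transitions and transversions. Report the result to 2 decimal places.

10.37

Under the Kimura two-parameter model, d = −½ ln(1 − 2P − Q) − ¼ ln(1 − 2Q).
1 − 2P − Q = 0.2821, giving −½ ln(0.2821) = 0.632747.
1 − 2Q = 0.6882, giving −¼ ln(0.6882) = 0.093419.
d = 0.632747 + 0.093419 = 0.726166.
Under a molecular clock d = 2μt, so t = d/(2μ) = 0.726166 / (2 × 3.5 × 10^-8) = 10.37 million years.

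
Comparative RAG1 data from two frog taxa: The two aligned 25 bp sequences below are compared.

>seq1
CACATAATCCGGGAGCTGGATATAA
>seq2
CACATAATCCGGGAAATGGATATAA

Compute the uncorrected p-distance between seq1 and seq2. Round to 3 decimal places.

The sequences differ at 2 of 25 positions (sites 15, 16).
p = 2/25 = 0.080.

0.080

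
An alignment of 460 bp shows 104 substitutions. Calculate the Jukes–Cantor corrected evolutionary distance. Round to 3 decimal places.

p = 104/460 ≈ 0.226087.
d = −(3/4) ln(1 − 4p/3) = −0.75 ln(1 − 0.301449) = −0.75 ln(0.698551)
  = −0.75 × (-0.358747) = 0.269060 substitutions/site.

0.269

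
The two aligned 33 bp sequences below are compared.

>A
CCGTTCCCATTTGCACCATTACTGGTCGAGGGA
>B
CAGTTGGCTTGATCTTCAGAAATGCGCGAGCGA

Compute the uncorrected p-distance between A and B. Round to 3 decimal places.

The sequences differ at 15 of 33 positions.
p = 15/33 = 0.454545… ≈ 0.455 (to 3 d.p.).

0.455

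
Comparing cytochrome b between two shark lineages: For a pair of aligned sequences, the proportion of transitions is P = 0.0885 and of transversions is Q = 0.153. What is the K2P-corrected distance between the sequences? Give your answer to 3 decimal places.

0.292

Under the Kimura two-parameter model, d = −½ ln(1 − 2P − Q) − ¼ ln(1 − 2Q).
1 − 2P − Q = 0.67, giving −½ ln(0.67) = 0.200239.
1 − 2Q = 0.694, giving −¼ ln(0.694) = 0.091321.
d = 0.200239 + 0.091321 = 0.291560.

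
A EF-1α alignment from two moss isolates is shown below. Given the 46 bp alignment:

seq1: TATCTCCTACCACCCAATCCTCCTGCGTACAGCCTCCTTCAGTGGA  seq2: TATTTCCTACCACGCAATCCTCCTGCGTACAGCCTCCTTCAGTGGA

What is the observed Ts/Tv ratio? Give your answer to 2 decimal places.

Transitions are A↔G and C↔T; transversions are all other mismatches.
Transitions: 1. Transversions: 1.
R = 1/1 = 1.00.

1.00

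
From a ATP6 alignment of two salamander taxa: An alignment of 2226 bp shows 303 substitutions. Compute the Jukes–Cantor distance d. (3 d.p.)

0.150

p = 303/2226 ≈ 0.136119.
d = −(3/4) ln(1 − 4p/3) = −0.75 ln(1 − 0.181492) = −0.75 ln(0.818508)
  = −0.75 × (-0.200272) = 0.150204 substitutions/site.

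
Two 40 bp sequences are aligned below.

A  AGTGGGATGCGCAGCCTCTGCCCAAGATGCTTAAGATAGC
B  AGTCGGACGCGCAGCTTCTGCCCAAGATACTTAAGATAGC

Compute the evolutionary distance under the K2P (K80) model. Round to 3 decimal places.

Of 40 sites, 3 differences are transitions and 1 are transversions, so P = 3/40 = 0.075 and Q = 1/40 = 0.025.
Under the Kimura two-parameter model, d = −½ ln(1 − 2P − Q) − ¼ ln(1 − 2Q).
1 − 2P − Q = 0.825, giving −½ ln(0.825) = 0.096186.
1 − 2Q = 0.95, giving −¼ ln(0.95) = 0.012823.
d = 0.096186 + 0.012823 = 0.109009.

0.109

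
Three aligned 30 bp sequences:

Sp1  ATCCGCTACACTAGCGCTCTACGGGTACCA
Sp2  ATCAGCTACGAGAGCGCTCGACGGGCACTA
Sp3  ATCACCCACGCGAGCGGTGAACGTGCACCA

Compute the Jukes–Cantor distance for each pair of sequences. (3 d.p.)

Sp1–Sp2: 7/30 sites differ → p ≈ 0.233333, d = −0.75 ln(1 − 0.311111) = 0.279506 ≈ 0.280.
Sp1–Sp3: 10/30 sites differ → p ≈ 0.333333, d = −0.75 ln(1 − 0.444444) = 0.440839 ≈ 0.441.
Sp2–Sp3: 8/30 sites differ → p ≈ 0.266667, d = −0.75 ln(1 − 0.355556) = 0.329526 ≈ 0.330.

d(Sp1,Sp2) = 0.280, d(Sp1,Sp3) = 0.441, d(Sp2,Sp3) = 0.330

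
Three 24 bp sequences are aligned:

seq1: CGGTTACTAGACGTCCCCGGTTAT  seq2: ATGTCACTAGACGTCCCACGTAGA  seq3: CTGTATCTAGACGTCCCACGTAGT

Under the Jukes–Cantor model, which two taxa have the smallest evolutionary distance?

seq1–seq2: 8/24 differ, p = 0.333, d = 0.441.
seq1–seq3: 7/24 differ, p = 0.292, d = 0.369.
seq2–seq3: 4/24 differ, p = 0.167, d = 0.188.
The smallest distance is between seq2 and seq3.

seq2 and seq3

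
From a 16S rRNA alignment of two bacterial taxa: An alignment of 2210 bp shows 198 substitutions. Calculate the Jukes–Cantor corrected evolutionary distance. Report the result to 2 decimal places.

0.10

p = 198/2210 ≈ 0.089593.
d = −(3/4) ln(1 − 4p/3) = −0.75 ln(1 − 0.119457) = −0.75 ln(0.880543)
  = −0.75 × (-0.127217) = 0.095413 substitutions/site.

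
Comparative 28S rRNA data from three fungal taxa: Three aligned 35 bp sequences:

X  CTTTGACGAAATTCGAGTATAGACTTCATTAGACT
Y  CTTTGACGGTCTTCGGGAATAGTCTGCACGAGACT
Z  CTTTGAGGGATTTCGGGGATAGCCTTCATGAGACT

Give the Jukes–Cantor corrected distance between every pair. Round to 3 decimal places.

X–Y: 9/35 sites differ → p ≈ 0.257143, d = −0.75 ln(1 − 0.342857) = 0.314890 ≈ 0.315.
X–Z: 7/35 sites differ → p = 0.2, d = −0.75 ln(1 − 0.266667) = 0.232617 ≈ 0.233.
Y–Z: 7/35 sites differ → p = 0.2, d = −0.75 ln(1 − 0.266667) = 0.232617 ≈ 0.233.

d(X,Y) = 0.315, d(X,Z) = 0.233, d(Y,Z) = 0.233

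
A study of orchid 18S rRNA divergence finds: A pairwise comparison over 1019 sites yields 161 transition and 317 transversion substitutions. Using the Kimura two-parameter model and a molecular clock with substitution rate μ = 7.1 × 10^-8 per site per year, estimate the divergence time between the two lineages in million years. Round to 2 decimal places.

5.19

P = 161/1019 ≈ 0.157998 and Q = 317/1019 ≈ 0.311089.
Under the Kimura two-parameter model, d = −½ ln(1 − 2P − Q) − ¼ ln(1 − 2Q).
1 − 2P − Q = 0.372915, giving −½ ln(0.372915) = 0.493202.
1 − 2Q = 0.377822, giving −¼ ln(0.377822) = 0.243333.
d = 0.493202 + 0.243333 = 0.736535.
Under a molecular clock d = 2μt, so t = d/(2μ) = 0.736535 / (2 × 7.1 × 10^-8) = 5.19 million years.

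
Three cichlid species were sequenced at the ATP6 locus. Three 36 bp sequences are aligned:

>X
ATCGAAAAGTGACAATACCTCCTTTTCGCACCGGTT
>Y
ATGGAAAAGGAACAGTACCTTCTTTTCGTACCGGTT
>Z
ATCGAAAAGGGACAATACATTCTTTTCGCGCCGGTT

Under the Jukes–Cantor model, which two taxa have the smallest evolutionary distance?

X–Y: 6/36 differ, p = 0.167, d = 0.188.
X–Z: 4/36 differ, p = 0.111, d = 0.120.
Y–Z: 6/36 differ, p = 0.167, d = 0.188.
The smallest distance is between X and Z.

X and Z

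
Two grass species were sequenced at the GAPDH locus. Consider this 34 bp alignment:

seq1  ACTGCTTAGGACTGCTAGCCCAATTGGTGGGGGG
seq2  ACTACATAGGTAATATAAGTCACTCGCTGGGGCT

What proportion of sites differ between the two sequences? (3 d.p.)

The sequences differ at 15 of 34 positions.
p = 15/34 = 0.441176… ≈ 0.441 (to 3 d.p.).

0.441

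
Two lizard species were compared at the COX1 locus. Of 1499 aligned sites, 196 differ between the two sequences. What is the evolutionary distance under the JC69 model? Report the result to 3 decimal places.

p = 196/1499 ≈ 0.130754.
d = −(3/4) ln(1 − 4p/3) = −0.75 ln(1 − 0.174339) = −0.75 ln(0.825661)
  = −0.75 × (-0.191571) = 0.143678 substitutions/site.

0.144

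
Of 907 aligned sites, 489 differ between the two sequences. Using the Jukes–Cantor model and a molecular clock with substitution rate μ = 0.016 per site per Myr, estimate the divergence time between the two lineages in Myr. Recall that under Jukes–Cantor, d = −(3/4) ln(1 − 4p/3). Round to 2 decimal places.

29.74

p = 489/907 ≈ 0.53914.
d = −(3/4) ln(1 − 4p/3) = −0.75 ln(1 − 0.718853) = −0.75 ln(0.281147)
  = −0.75 × (-1.268878) = 0.951659 substitutions/site.
Under a molecular clock d = 2μt, so t = d/(2μ) = 0.951659 / (2 × 0.016) = 29.74 Myr.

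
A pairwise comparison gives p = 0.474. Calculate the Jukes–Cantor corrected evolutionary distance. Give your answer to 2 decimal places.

0.75

d = −(3/4) ln(1 − 4p/3) = −0.75 ln(1 − 0.632) = −0.75 ln(0.368)
  = −0.75 × (-0.999672) = 0.749754 substitutions/site.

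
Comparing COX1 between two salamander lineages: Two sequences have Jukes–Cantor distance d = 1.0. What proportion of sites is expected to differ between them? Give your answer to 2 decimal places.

0.55

p = (3/4)(1 − e^(−4d/3)) = 0.75 × (1 − e^(-1.333333)) = 0.75 × (1 − 0.263597) = 0.552302.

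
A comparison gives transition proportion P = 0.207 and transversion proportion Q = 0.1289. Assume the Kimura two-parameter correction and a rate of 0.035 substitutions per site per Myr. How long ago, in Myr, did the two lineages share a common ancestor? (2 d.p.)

Under the Kimura two-parameter model, d = −½ ln(1 − 2P − Q) − ¼ ln(1 − 2Q).
1 − 2P − Q = 0.4571, giving −½ ln(0.4571) = 0.391427.
1 − 2Q = 0.7422, giving −¼ ln(0.7422) = 0.074534.
d = 0.391427 + 0.074534 = 0.465961.
Under a molecular clock d = 2μt, so t = d/(2μ) = 0.465961 / (2 × 0.035) = 6.66 Myr.

6.66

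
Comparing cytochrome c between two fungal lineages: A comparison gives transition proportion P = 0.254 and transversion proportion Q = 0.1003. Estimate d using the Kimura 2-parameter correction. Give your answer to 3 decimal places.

Under the Kimura two-parameter model, d = −½ ln(1 − 2P − Q) − ¼ ln(1 − 2Q).
1 − 2P − Q = 0.3917, giving −½ ln(0.3917) = 0.468630.
1 − 2Q = 0.7994, giving −¼ ln(0.7994) = 0.055973.
d = 0.468630 + 0.055973 = 0.524603.

0.525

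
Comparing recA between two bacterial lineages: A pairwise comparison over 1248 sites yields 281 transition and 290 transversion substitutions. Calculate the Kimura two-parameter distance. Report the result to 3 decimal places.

0.730

P = 281/1248 ≈ 0.22516 and Q = 290/1248 ≈ 0.232372.
Under the Kimura two-parameter model, d = −½ ln(1 − 2P − Q) − ¼ ln(1 − 2Q).
1 − 2P − Q = 0.317308, giving −½ ln(0.317308) = 0.573941.
1 − 2Q = 0.535256, giving −¼ ln(0.535256) = 0.156253.
d = 0.573941 + 0.156253 = 0.730194.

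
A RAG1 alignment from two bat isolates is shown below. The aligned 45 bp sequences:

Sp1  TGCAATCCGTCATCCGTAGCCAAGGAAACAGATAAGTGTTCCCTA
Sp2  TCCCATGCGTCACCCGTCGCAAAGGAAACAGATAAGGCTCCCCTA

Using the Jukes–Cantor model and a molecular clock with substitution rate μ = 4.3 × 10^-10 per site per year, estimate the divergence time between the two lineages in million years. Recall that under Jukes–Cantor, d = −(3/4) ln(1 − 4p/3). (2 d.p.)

The sequences differ at 9 of 45 sites (2, 4, 7, 13, 18, 21, 37, 38, 40), so p = 9/45 = 0.2.
d = −(3/4) ln(1 − 4p/3) = −0.75 ln(1 − 0.266667) = −0.75 ln(0.733333)
  = −0.75 × (-0.310155) = 0.232616 substitutions/site.
Under a molecular clock d = 2μt, so t = d/(2μ) = 0.232616 / (2 × 4.3 × 10^-10) = 270.48 million years.

270.48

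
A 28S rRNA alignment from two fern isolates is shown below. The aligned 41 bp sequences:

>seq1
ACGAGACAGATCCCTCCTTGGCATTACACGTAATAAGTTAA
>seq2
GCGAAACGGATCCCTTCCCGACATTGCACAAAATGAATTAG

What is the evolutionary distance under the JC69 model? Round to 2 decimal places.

0.41

The sequences differ at 13 of 41 sites, so p = 13/41 ≈ 0.317073.
d = −(3/4) ln(1 − 4p/3) = −0.75 ln(1 − 0.422764) = −0.75 ln(0.577236)
  = −0.75 × (-0.549504) = 0.412128 substitutions/site.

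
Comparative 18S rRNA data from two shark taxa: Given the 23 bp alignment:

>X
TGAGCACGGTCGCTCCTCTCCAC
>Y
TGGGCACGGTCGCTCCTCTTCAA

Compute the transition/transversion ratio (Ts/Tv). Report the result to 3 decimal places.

Transitions are A↔G and C↔T; transversions are all other mismatches.
Transitions: 2. Transversions: 1.
R = 2/1 = 2.000.

2.000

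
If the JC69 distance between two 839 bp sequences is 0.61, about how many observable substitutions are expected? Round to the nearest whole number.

350

Invert JC69: p = (3/4)(1 − e^(−4d/3)) = 0.75 × (1 − e^(-0.813333)) = 0.75 × (1 − 0.443378) = 0.417467.
Expected differing sites = pL ≈ 0.417467 × 839 = 350.254813 ≈ 350.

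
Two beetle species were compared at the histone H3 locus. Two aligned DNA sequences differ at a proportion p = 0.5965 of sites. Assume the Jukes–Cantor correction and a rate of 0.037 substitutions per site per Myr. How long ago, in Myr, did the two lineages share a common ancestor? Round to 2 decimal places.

d = −(3/4) ln(1 − 4p/3) = −0.75 ln(1 − 0.795333) = −0.75 ln(0.204667)
  = −0.75 × (-1.586371) = 1.189778 substitutions/site.
Under a molecular clock d = 2μt, so t = d/(2μ) = 1.189778 / (2 × 0.037) = 16.08 Myr.

16.08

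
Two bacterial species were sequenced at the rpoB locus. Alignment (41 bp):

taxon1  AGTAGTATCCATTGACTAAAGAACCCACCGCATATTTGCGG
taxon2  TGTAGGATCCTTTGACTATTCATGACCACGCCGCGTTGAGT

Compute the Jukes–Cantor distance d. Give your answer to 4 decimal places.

0.6036

The sequences differ at 17 of 41 sites, so p = 17/41 ≈ 0.414634.
d = −(3/4) ln(1 − 4p/3) = −0.75 ln(1 − 0.552845) = −0.75 ln(0.447155)
  = −0.75 × (-0.804850) = 0.603638 substitutions/site.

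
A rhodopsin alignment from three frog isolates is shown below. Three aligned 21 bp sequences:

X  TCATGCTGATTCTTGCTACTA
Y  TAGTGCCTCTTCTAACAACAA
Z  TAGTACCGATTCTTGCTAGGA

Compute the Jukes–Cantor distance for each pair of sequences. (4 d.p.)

X–Y: 9/21 sites differ → p ≈ 0.428571, d = −0.75 ln(1 − 0.571428) = 0.635472 ≈ 0.6355.
X–Z: 6/21 sites differ → p ≈ 0.285714, d = −0.75 ln(1 − 0.380952) = 0.359679 ≈ 0.3597.
Y–Z: 8/21 sites differ → p ≈ 0.380952, d = −0.75 ln(1 − 0.507936) = 0.531860 ≈ 0.5319.

d(X,Y) = 0.6355, d(X,Z) = 0.3597, d(Y,Z) = 0.5319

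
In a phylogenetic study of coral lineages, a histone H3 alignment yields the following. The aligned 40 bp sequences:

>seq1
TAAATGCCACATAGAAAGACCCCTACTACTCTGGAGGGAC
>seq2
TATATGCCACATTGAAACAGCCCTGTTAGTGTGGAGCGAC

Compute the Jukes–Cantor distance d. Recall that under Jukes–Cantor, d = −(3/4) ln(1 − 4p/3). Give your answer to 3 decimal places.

0.268

The sequences differ at 9 of 40 sites (3, 13, 18, 20, 25, 26, 29, 31, 37), so p = 9/40 = 0.225.
d = −(3/4) ln(1 − 4p/3) = −0.75 ln(1 − 0.3) = −0.75 ln(0.7)
  = −0.75 × (-0.356675) = 0.267506 substitutions/site.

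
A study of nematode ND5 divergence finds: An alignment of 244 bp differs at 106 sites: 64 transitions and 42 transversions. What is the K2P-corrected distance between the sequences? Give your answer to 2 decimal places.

0.70

P = 64/244 ≈ 0.262295 and Q = 42/244 ≈ 0.172131.
Under the Kimura two-parameter model, d = −½ ln(1 − 2P − Q) − ¼ ln(1 − 2Q).
1 − 2P − Q = 0.303279, giving −½ ln(0.303279) = 0.596551.
1 − 2Q = 0.655738, giving −¼ ln(0.655738) = 0.105498.
d = 0.596551 + 0.105498 = 0.702049.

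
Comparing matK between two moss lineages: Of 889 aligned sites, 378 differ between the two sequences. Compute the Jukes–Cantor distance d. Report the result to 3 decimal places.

0.628

p = 378/889 ≈ 0.425197.
d = −(3/4) ln(1 − 4p/3) = −0.75 ln(1 − 0.566929) = −0.75 ln(0.433071)
  = −0.75 × (-0.836854) = 0.627641 substitutions/site.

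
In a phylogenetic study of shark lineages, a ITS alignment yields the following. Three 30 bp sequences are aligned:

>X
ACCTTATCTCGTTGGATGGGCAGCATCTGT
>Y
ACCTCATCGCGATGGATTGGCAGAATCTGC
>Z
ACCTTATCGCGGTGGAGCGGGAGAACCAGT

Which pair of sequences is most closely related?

X–Y: 6/30 differ, p = 0.200, d = 0.233.
X–Z: 8/30 differ, p = 0.267, d = 0.330.
Y–Z: 8/30 differ, p = 0.267, d = 0.330.
The smallest distance is between X and Y.

X and Y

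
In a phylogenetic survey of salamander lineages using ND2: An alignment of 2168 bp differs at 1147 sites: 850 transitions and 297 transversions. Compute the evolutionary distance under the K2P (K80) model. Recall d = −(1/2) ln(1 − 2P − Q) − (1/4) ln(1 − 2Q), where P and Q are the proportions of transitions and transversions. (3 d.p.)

P = 850/2168 ≈ 0.392066 and Q = 297/2168 ≈ 0.136993.
Under the Kimura two-parameter model, d = −½ ln(1 − 2P − Q) − ¼ ln(1 − 2Q).
1 − 2P − Q = 0.078875, giving −½ ln(0.078875) = 1.269945.
1 − 2Q = 0.726014, giving −¼ ln(0.726014) = 0.080046.
d = 1.269945 + 0.080046 = 1.349991.

1.350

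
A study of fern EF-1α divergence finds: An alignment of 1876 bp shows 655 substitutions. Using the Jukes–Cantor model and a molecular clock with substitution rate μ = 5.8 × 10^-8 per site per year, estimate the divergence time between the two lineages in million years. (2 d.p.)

4.05

p = 655/1876 ≈ 0.349147.
d = −(3/4) ln(1 − 4p/3) = −0.75 ln(1 − 0.465529) = −0.75 ln(0.534471)
  = −0.75 × (-0.626478) = 0.469859 substitutions/site.
Under a molecular clock d = 2μt, so t = d/(2μ) = 0.469859 / (2 × 5.8 × 10^-8) = 4.05 million years.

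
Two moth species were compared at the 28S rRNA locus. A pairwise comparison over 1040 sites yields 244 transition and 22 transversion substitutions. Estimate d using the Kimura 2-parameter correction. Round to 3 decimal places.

P = 244/1040 ≈ 0.234615 and Q = 22/1040 ≈ 0.021154.
Under the Kimura two-parameter model, d = −½ ln(1 − 2P − Q) − ¼ ln(1 − 2Q).
1 − 2P − Q = 0.509616, giving −½ ln(0.509616) = 0.337049.
1 − 2Q = 0.957692, giving −¼ ln(0.957692) = 0.010807.
d = 0.337049 + 0.010807 = 0.347856.

0.348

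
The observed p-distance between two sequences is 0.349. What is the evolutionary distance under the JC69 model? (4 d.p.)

d = −(3/4) ln(1 − 4p/3) = −0.75 ln(1 − 0.465333) = −0.75 ln(0.534667)
  = −0.75 × (-0.626111) = 0.469583 substitutions/site.

0.4696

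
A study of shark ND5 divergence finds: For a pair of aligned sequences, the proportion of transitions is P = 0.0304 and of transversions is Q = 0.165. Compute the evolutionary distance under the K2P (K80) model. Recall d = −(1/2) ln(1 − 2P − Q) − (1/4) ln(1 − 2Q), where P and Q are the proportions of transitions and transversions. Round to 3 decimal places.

0.228

Under the Kimura two-parameter model, d = −½ ln(1 − 2P − Q) − ¼ ln(1 − 2Q).
1 − 2P − Q = 0.7742, giving −½ ln(0.7742) = 0.127963.
1 − 2Q = 0.67, giving −¼ ln(0.67) = 0.100119.
d = 0.127963 + 0.100119 = 0.228082.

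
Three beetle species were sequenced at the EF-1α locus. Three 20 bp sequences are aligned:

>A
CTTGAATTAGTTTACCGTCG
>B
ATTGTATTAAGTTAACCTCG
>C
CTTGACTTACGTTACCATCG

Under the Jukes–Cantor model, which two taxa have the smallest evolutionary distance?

A and C

A–B: 6/20 differ, p = 0.300, d = 0.383.
A–C: 4/20 differ, p = 0.200, d = 0.233.
B–C: 6/20 differ, p = 0.300, d = 0.383.
The smallest distance is between A and C.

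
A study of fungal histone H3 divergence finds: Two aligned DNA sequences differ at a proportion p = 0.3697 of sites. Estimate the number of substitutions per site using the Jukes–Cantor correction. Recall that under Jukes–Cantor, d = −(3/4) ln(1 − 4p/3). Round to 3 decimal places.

d = −(3/4) ln(1 − 4p/3) = −0.75 ln(1 − 0.492933) = −0.75 ln(0.507067)
  = −0.75 × (-0.679112) = 0.509334 substitutions/site.

0.509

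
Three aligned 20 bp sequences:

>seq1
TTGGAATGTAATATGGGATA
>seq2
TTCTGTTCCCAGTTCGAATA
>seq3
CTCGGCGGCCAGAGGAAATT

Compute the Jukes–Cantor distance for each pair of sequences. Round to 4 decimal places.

d(seq1,seq2) = 0.9913, d(seq1,seq3) = 1.2071, d(seq2,seq3) = 0.8240

seq1–seq2: 11/20 sites differ → p = 0.55, d = −0.75 ln(1 − 0.733333) = 0.991316 ≈ 0.9913.
seq1–seq3: 12/20 sites differ → p = 0.6, d = −0.75 ln(1 − 0.8) = 1.207078 ≈ 1.2071.
seq2–seq3: 10/20 sites differ → p = 0.5, d = −0.75 ln(1 − 0.666667) = 0.823960 ≈ 0.8240.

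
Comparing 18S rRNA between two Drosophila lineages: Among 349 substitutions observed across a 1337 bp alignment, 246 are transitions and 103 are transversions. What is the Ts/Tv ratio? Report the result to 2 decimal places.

2.39

R = 246/103 = 2.388349… ≈ 2.39 (to 2 d.p.).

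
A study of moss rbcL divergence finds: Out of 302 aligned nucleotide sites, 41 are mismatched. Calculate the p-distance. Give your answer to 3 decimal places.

p = 41/302 = 0.135761… ≈ 0.136 (to 3 d.p.).

0.136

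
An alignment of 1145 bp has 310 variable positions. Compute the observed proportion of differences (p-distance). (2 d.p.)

p = 310/1145 = 0.270742… ≈ 0.27 (to 2 d.p.).

0.27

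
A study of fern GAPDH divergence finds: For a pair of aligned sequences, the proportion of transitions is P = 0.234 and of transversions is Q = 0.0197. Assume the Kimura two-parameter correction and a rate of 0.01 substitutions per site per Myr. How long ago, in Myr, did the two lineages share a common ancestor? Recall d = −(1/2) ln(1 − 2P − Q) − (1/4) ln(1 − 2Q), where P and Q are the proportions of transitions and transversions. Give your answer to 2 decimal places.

17.22

Under the Kimura two-parameter model, d = −½ ln(1 − 2P − Q) − ¼ ln(1 − 2Q).
1 − 2P − Q = 0.5123, giving −½ ln(0.5123) = 0.334422.
1 − 2Q = 0.9606, giving −¼ ln(0.9606) = 0.010049.
d = 0.334422 + 0.010049 = 0.344471.
Under a molecular clock d = 2μt, so t = d/(2μ) = 0.344471 / (2 × 0.01) = 17.22 Myr.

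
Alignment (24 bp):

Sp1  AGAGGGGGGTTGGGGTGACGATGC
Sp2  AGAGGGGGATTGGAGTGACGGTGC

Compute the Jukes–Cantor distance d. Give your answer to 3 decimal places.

The sequences differ at 3 of 24 sites (9, 14, 21), so p = 3/24 = 0.125.
d = −(3/4) ln(1 − 4p/3) = −0.75 ln(1 − 0.166667) = −0.75 ln(0.833333)
  = −0.75 × (-0.182322) = 0.136742 substitutions/site.

0.137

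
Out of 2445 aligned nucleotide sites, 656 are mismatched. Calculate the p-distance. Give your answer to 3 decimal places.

0.268

p = 656/2445 = 0.268302… ≈ 0.268 (to 3 d.p.).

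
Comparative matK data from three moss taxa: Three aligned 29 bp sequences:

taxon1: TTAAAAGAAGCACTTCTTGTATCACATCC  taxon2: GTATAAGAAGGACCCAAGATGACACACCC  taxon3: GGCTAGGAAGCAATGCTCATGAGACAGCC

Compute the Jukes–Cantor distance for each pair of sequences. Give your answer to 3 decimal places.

d(taxon1,taxon2) = 0.602, d(taxon1,taxon3) = 0.683, d(taxon2,taxon3) = 0.602

taxon1–taxon2: 12/29 sites differ → p ≈ 0.413793, d = −0.75 ln(1 − 0.551724) = 0.601760 ≈ 0.602.
taxon1–taxon3: 13/29 sites differ → p ≈ 0.448276, d = −0.75 ln(1 − 0.597701) = 0.682920 ≈ 0.683.
taxon2–taxon3: 12/29 sites differ → p ≈ 0.413793, d = −0.75 ln(1 − 0.551724) = 0.601760 ≈ 0.602.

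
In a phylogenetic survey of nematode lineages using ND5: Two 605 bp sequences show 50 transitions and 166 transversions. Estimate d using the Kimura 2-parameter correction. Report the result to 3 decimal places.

0.489

P = 50/605 ≈ 0.082645 and Q = 166/605 ≈ 0.27438.
Under the Kimura two-parameter model, d = −½ ln(1 − 2P − Q) − ¼ ln(1 − 2Q).
1 − 2P − Q = 0.56033, giving −½ ln(0.56033) = 0.289615.
1 − 2Q = 0.45124, giving −¼ ln(0.45124) = 0.198939.
d = 0.289615 + 0.198939 = 0.488554.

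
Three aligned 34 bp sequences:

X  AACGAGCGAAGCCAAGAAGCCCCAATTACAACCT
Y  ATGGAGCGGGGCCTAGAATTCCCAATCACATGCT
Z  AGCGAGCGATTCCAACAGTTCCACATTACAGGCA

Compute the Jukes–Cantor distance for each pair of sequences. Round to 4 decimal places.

X–Y: 10/34 sites differ → p ≈ 0.294118, d = −0.75 ln(1 − 0.392157) = 0.373379 ≈ 0.3734.
X–Z: 12/34 sites differ → p ≈ 0.352941, d = −0.75 ln(1 − 0.470588) = 0.476991 ≈ 0.4770.
Y–Z: 13/34 sites differ → p ≈ 0.382353, d = −0.75 ln(1 − 0.509804) = 0.534712 ≈ 0.5347.

d(X,Y) = 0.3734, d(X,Z) = 0.4770, d(Y,Z) = 0.5347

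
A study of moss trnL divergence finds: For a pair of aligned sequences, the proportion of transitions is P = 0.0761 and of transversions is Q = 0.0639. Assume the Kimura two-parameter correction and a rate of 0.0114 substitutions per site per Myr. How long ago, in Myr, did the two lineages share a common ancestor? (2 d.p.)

Under the Kimura two-parameter model, d = −½ ln(1 − 2P − Q) − ¼ ln(1 − 2Q).
1 − 2P − Q = 0.7839, giving −½ ln(0.7839) = 0.121737.
1 − 2Q = 0.8722, giving −¼ ln(0.8722) = 0.034184.
d = 0.121737 + 0.034184 = 0.155921.
Under a molecular clock d = 2μt, so t = d/(2μ) = 0.155921 / (2 × 0.0114) = 6.84 Myr.

6.84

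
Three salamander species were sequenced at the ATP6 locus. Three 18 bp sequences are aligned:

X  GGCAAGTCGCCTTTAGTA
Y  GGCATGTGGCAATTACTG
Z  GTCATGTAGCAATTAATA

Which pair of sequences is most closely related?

Y and Z

X–Y: 6/18 differ, p = 0.333, d = 0.441.
X–Z: 6/18 differ, p = 0.333, d = 0.441.
Y–Z: 4/18 differ, p = 0.222, d = 0.264.
The smallest distance is between Y and Z.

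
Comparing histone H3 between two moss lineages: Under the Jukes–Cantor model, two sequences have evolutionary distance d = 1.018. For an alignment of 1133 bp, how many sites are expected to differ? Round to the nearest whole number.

631

Invert JC69: p = (3/4)(1 − e^(−4d/3)) = 0.75 × (1 − e^(-1.357333)) = 0.75 × (1 − 0.257346) = 0.556991.
Expected differing sites = pL ≈ 0.556991 × 1133 = 631.070803 ≈ 631.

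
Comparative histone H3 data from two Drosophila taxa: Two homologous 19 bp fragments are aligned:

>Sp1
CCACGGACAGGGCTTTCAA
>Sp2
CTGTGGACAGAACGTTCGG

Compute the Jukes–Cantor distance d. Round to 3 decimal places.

0.618

The sequences differ at 8 of 19 sites (2, 3, 4, 11, 12, 14, 18, 19), so p = 8/19 ≈ 0.421053.
d = −(3/4) ln(1 − 4p/3) = −0.75 ln(1 − 0.561404) = −0.75 ln(0.438596)
  = −0.75 × (-0.824177) = 0.618133 substitutions/site.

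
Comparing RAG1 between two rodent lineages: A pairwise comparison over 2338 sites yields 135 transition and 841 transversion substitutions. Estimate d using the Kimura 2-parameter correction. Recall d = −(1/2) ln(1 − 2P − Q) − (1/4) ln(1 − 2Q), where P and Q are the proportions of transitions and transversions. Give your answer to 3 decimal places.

0.640

P = 135/2338 ≈ 0.057742 and Q = 841/2338 ≈ 0.359709.
Under the Kimura two-parameter model, d = −½ ln(1 − 2P − Q) − ¼ ln(1 − 2Q).
1 − 2P − Q = 0.524807, giving −½ ln(0.524807) = 0.322362.
1 − 2Q = 0.280582, giving −¼ ln(0.280582) = 0.317722.
d = 0.322362 + 0.317722 = 0.640084.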